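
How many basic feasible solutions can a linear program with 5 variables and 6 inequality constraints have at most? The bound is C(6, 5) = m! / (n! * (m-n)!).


Each vertex corresponds to some choice of n active constraints out of m, so the number of vertices is at most C(m, n) = m! / (n!(m-n)!).
m = 6, n = 5
Numerator: 6 * 5 * 4 * 3 * 2
Denominator: 5! = 120
C(6, 5) = 6


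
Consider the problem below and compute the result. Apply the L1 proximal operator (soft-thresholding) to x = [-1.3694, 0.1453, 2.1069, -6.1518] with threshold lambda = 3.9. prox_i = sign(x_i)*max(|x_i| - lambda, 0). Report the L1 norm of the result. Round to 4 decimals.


Soft-thresholding with lambda = 3.9:
prox(-1.3694) = sign(-1.3694)*max(|-1.3694| - 3.9, 0) = 0.0
prox(0.1453) = sign(0.1453)*max(|0.1453| - 3.9, 0) = 0.0
prox(2.1069) = sign(2.1069)*max(|2.1069| - 3.9, 0) = 0.0
prox(-6.1518) = sign(-6.1518)*max(|-6.1518| - 3.9, 0) = -2.2518
prox(x) = [0.0, 0.0, 0.0, -2.2518]
||prox(x)||_1 = 0.0 + 0.0 + 0.0 + 2.2518 = 2.2518


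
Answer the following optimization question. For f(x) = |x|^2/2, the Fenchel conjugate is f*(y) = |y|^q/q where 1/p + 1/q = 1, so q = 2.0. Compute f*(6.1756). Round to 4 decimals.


The conjugate exponent q satisfies 1/p + 1/q = 1.
p = 2, so q = 2/(2 - 1) = 2.0
|y|^q = 6.1756^2.0 = 38.138
f*(6.1756) = 38.138 / 2.0 = 19.069


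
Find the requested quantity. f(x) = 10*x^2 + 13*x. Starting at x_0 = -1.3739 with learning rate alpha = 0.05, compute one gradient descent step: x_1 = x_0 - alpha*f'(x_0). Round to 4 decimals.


We compute the gradient at x_0 and apply the update.
f'(x) = 20*x + 13
f'(-1.3739) = 20*-1.3739 + 13 = -14.478
x_1 = -1.3739 - 0.05*-14.478 = -0.65


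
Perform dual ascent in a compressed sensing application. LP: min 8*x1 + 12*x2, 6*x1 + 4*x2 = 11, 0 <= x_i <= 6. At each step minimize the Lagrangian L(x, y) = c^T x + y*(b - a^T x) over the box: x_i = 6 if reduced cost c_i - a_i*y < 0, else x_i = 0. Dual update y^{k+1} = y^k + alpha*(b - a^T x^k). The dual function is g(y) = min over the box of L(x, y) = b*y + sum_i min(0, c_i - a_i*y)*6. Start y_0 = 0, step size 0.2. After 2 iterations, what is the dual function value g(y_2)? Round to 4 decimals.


Dual ascent for LP: min 8*x1 + 12*x2, 6*x1 + 4*x2 = 11, 0 <= x_i <= 6
Step 1: y^k = 0.0, reduced costs: (8.0, 12.0)
  x^k = (0.0, 0.0), subgradient = b - a^T x = 11.0
  y^{k+1} = 0.0 + 0.2*11.0 = 2.2
Step 2: y^k = 2.2, reduced costs: (-5.2, 3.2)
  x^k = (6.0, 0.0), subgradient = b - a^T x = -25.0
  y^{k+1} = 2.2 + 0.2*-25.0 = -2.8
Dual objective at y_2 = -2.8: reduced costs (24.8, 23.2), box minimizer x = (0.0, 0.0)
g(y_2) = b*y + (c1 - a1*y)*x1 + (c2 - a2*y)*x2 = 11*(-2.8) + 24.8*0.0 + 23.2*0.0 = -30.8 + 0.0 + 0.0 = -30.8


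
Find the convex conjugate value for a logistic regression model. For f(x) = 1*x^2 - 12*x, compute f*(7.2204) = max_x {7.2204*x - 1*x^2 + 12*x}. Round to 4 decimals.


f*(y) = sup_x {y*x - a*x^2 - b*x} = sup_x {(y-b)*x - a*x^2}
FOC: (y - b) - 2a*x = 0 => x* = (y - b)/(2a)
x* = (7.2204 + 12)/(2*1) = 9.6102
f*(7.2204) = (y-b)^2/(4a) = (7.2204 + 12)^2/(4*1)
= 369.4238/4 = 92.3559


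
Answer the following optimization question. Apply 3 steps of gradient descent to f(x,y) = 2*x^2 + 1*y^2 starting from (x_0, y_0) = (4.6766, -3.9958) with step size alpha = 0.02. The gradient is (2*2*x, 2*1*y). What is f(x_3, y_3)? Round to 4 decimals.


Gradient descent on f(x,y) = 2*x^2 + 1*y^2.
Starting point: (4.6766, -3.9958), alpha = 0.02
Step 1: grad_x = 2*2*4.6766 = 18.7064, grad_y = 2*1*-3.9958 = -7.9916
  x_1 = 4.6766 - 0.02*18.7064 = 4.3025
  y_1 = -3.9958 - 0.02*-7.9916 = -3.836
Step 2: grad_x = 2*2*4.3025 = 17.2099, grad_y = 2*1*-3.836 = -7.6719
  x_2 = 4.3025 - 0.02*17.2099 = 3.9583
  y_2 = -3.836 - 0.02*-7.6719 = -3.6825
Step 3: grad_x = 2*2*3.9583 = 15.8331, grad_y = 2*1*-3.6825 = -7.3651
  x_3 = 3.9583 - 0.02*15.8331 = 3.6416
  y_3 = -3.6825 - 0.02*-7.3651 = -3.5352
f(3.6416, -3.5352) = 2*3.6416^2 + 1*(-3.5352)^2 = 39.0205


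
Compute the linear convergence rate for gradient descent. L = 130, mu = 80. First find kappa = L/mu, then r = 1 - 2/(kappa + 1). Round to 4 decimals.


Step 1: Compute the condition number.
kappa = L/mu = 130/80 = 1.625
Step 2: Compute the convergence rate.
r = 1 - 2/(kappa + 1) = 1 - 2*mu/(L + mu) = (L - mu)/(L + mu) = 50/210 = 0.2381


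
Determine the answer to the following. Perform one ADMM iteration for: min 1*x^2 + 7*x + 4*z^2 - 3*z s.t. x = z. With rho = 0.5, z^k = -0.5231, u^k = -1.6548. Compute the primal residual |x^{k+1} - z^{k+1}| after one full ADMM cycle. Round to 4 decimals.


ADMM iteration with rho = 0.5, z^k = -0.5231, u^k = -1.6548
Step 1: x-update.
Minimize 1*x^2 + 7*x + (0.5/2)*(x + 0.5231 - 1.6548)^2
FOC: (2*1 + 0.5)*x = -7 + 0.5*(-0.5231 + 1.6548)
x^{k+1} = -2.5737
Step 2: z-update.
Minimize 4*z^2 - 3*z + (0.5/2)*(-2.5737 - z - 1.6548)^2
FOC: (2*4 + 0.5)*z = 3 + 0.5*(-2.5737 - 1.6548)
z^{k+1} = 0.1042
Step 3: u-update.
u^{k+1} = -1.6548 - 2.5737 - 0.1042 = -4.3327
Step 4: Primal residual = |-2.5737 - 0.1042| = 2.6779


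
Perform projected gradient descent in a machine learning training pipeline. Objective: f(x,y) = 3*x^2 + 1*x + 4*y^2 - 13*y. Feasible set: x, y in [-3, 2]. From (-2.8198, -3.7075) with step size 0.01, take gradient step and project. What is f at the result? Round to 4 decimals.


Step 1: Compute gradient at (-2.8198, -3.7075).
grad_x = 2*3*-2.8198 + 1 = -15.9188
grad_y = 2*4*-3.7075 - 13 = -42.66
Step 2: Gradient step.
x_raw = -2.8198 - 0.01*-15.9188 = -2.6606
y_raw = -3.7075 - 0.01*-42.66 = -3.2809
Step 3: Project onto [-3, 2].
x_proj = clip(-2.6606) = -2.6606
y_proj = clip(-3.2809) = -3.0
Step 4: Evaluate f.
f(-2.6606, -3.0) = 93.576


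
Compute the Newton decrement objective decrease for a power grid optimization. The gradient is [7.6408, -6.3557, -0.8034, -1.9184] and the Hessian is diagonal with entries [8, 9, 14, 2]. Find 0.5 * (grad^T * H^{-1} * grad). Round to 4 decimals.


Step 1: H is diagonal, so H^(-1) * g = [0.9551, -0.7062, -0.0574, -0.9592].
Step 2: g^T H^(-1) g = sum_i g_i^2 / H_ii
  = (7.6408)^2/8 + (-6.3557)^2/9 + (-0.8034)^2/14 + (-1.9184)^2/2
  = 7.2977 + 4.4883 + 0.0461 + 1.8401 = 13.6723
Step 3: Objective decrease = 0.5 * g^T H^(-1) g = 6.8361


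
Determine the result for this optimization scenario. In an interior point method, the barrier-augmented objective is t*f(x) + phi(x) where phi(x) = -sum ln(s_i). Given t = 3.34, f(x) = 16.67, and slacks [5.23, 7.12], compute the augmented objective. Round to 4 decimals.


Step 1: Compute log-barrier.
ln values: [1.6544, 1.9629]
phi = -(1.6544 + 1.9629) = -3.6173
Step 2: Compute augmented objective.
t*f(x) = 3.34*16.67 = 55.6778
Total = 55.6778 - 3.6173 = 52.0605


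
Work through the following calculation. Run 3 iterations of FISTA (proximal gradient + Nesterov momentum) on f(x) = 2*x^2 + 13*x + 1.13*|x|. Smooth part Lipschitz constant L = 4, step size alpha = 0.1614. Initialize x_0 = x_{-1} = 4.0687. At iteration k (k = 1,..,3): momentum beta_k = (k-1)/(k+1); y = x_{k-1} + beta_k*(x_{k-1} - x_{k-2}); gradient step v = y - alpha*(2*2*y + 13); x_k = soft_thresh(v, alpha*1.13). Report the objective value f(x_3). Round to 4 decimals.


FISTA on f(x) = 2*x^2 + 13*x + 1.13*|x|
L = 4, alpha = 0.1614
Iteration 1: beta = 0.0, y = 4.0687 + 0.0*(4.0687 - 4.0687) = 4.0687
  grad(y) = 29.2748, v = y - alpha*grad = -0.6563
  prox(v) = soft_thresh(-0.6563, 0.1824) = -0.4739
Iteration 2: beta = 0.3333, y = -0.4739 + 0.3333*(-0.4739 - 4.0687) = -1.9881
  grad(y) = 5.0478, v = y - alpha*grad = -2.8028
  prox(v) = soft_thresh(-2.8028, 0.1824) = -2.6204
Iteration 3: beta = 0.5, y = -2.6204 + 0.5*(-2.6204 + 0.4739) = -3.6936
  grad(y) = -1.7746, v = y - alpha*grad = -3.4072
  prox(v) = soft_thresh(-3.4072, 0.1824) = -3.2248
f(x_3) = 2*(-3.2248)^2 + 13*(-3.2248) + 1.13*|-3.2248| = -17.4797


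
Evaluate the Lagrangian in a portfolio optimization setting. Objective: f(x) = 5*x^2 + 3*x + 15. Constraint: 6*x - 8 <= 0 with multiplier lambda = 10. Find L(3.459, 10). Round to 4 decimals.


Step 1: Evaluate f(x).
f(3.459) = 5*3.459^2 + 3*3.459 + 15 = 85.2004
Step 2: Evaluate g(x).
g(3.459) = 6*3.459 - 8 = 12.754
Step 3: Compute Lagrangian.
L = 85.2004 + 10*12.754 = 212.7404


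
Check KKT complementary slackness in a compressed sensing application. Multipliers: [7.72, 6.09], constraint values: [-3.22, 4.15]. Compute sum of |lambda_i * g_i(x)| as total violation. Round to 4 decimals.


KKT complementary slackness check:
lambda_1 * g_1 = 7.72 * -3.22 = -24.8584
lambda_2 * g_2 = 6.09 * 4.15 = 25.2735
Total violation = 24.8584 + 25.2735 = 50.1319


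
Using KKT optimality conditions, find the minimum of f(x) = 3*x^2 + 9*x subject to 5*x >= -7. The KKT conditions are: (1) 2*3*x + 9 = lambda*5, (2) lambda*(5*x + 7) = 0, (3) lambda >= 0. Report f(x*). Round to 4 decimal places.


Step 1: Try lambda = 0 (constraint inactive).
x_unc = -9/(2*3) = -1.5
Check: 5*-1.5 = -7.5 < -7 -- violated!
Step 2: Constraint must be active: 5*x = -7
x* = -7/5 = -1.4
lambda = (2*3*(-1.4) + 9)/5 = 0.12
Step 3: Compute optimal value.
f(x*) = 3*(-1.4)^2 + 9*(-1.4) = -6.72


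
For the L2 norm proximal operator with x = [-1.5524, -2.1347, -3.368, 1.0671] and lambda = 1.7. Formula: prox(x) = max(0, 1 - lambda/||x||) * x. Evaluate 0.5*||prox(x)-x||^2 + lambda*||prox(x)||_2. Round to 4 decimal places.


Step 1: Compute ||x||.
||x|| = 4.4101
Step 2: Compute scaling factor.
scale = max(0, 1 - 1.7/4.4101) = 0.6145
Step 3: prox(x) = [-0.954, -1.3118, -2.0697, 0.6558]
||prox(x)|| = 2.7101
Step 4: Proximal objective.
0.5*||prox-x||^2 = 1.445
lambda*||prox|| = 4.6072
Total = 6.0522


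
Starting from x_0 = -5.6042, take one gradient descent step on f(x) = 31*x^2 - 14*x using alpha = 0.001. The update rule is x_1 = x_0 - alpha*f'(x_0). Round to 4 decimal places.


We compute the gradient at x_0 and apply the update.
f'(x) = 62*x - 14
f'(-5.6042) = 62*-5.6042 - 14 = -361.4604
x_1 = -5.6042 - 0.001*-361.4604 = -5.2427


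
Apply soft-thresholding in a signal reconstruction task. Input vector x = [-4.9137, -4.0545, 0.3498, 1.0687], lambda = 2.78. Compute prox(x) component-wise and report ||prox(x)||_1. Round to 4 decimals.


Soft-thresholding with lambda = 2.78:
prox(-4.9137) = sign(-4.9137)*max(|-4.9137| - 2.78, 0) = -2.1337
prox(-4.0545) = sign(-4.0545)*max(|-4.0545| - 2.78, 0) = -1.2745
prox(0.3498) = sign(0.3498)*max(|0.3498| - 2.78, 0) = 0.0
prox(1.0687) = sign(1.0687)*max(|1.0687| - 2.78, 0) = 0.0
prox(x) = [-2.1337, -1.2745, 0.0, 0.0]
||prox(x)||_1 = 2.1337 + 1.2745 + 0.0 + 0.0 = 3.4082


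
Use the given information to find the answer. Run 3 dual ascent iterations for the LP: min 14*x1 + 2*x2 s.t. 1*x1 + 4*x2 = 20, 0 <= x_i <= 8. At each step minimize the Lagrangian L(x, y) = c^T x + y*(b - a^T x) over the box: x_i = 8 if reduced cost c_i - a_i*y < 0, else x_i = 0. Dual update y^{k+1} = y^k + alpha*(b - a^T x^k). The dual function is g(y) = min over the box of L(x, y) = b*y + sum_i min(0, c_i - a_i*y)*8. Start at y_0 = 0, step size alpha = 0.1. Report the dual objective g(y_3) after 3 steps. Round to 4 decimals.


Dual ascent for LP: min 14*x1 + 2*x2, 1*x1 + 4*x2 = 20, 0 <= x_i <= 8
Step 1: y^k = 0.0, reduced costs: (14.0, 2.0)
  x^k = (0.0, 0.0), subgradient = b - a^T x = 20.0
  y^{k+1} = 0.0 + 0.1*20.0 = 2.0
Step 2: y^k = 2.0, reduced costs: (12.0, -6.0)
  x^k = (0.0, 8.0), subgradient = b - a^T x = -12.0
  y^{k+1} = 2.0 + 0.1*-12.0 = 0.8
Step 3: y^k = 0.8, reduced costs: (13.2, -1.2)
  x^k = (0.0, 8.0), subgradient = b - a^T x = -12.0
  y^{k+1} = 0.8 + 0.1*-12.0 = -0.4
Dual objective at y_3 = -0.4: reduced costs (14.4, 3.6), box minimizer x = (0.0, 0.0)
g(y_3) = b*y + (c1 - a1*y)*x1 + (c2 - a2*y)*x2 = 20*(-0.4) + 14.4*0.0 + 3.6*0.0 = -8.0 + 0.0 + 0.0 = -8.0


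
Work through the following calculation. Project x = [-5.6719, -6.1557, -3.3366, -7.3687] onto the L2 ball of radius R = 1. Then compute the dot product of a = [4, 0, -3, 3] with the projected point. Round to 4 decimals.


Step 1: Compute ||x|| (intermediates to 6 decimals).
||x|| = sqrt((-5.6719)^2 + (-6.1557)^2 + (-3.3366)^2 + (-7.3687)^2) = 11.640177
Step 2: Project.
Since ||x|| > R, scale = R/||x|| = 1/11.640177 = 0.085909, proj(x) = scale * x
proj(x) = [-0.487267, -0.52883, -0.286644, -0.633038]
Step 3: Dot product.
a^T * proj(x) = 4*(-0.487267) + 0*(-0.52883) - 3*(-0.286644) + 3*(-0.633038) = -2.9883


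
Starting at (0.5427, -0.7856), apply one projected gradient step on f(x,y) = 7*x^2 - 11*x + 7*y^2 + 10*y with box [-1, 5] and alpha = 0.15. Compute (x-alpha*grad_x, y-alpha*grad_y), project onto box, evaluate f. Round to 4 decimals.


Step 1: Compute gradient at (0.5427, -0.7856).
grad_x = 2*7*0.5427 - 11 = -3.4022
grad_y = 2*7*-0.7856 + 10 = -0.9984
Step 2: Gradient step.
x_raw = 0.5427 - 0.15*-3.4022 = 1.053
y_raw = -0.7856 - 0.15*-0.9984 = -0.6358
Step 3: Project onto [-1, 5].
x_proj = clip(1.053) = 1.053
y_proj = clip(-0.6358) = -0.6358
Step 4: Evaluate f.
f(1.053, -0.6358) = -7.3496


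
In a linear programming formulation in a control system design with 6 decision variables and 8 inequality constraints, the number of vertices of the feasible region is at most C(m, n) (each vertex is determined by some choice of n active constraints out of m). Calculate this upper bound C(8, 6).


Each vertex corresponds to some choice of n active constraints out of m, so the number of vertices is at most C(m, n) = m! / (n!(m-n)!).
m = 8, n = 6
Numerator: 8 * 7 * 6 * 5 * 4 * 3
Denominator: 6! = 720
C(8, 6) = 28


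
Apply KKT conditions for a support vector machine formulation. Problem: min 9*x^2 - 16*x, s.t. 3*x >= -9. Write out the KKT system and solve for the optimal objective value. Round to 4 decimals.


Step 1: Try lambda = 0 (constraint inactive).
Stationarity: 2*9*x - 16 = 0
x* = 16/(2*9) = 8/9 = 0.8889 (rounded; the exact value 8/9 is used below)
Check constraint: 3*0.8889 = 2.6667 >= -9 -- satisfied.
Step 2: Compute optimal value.
f(x*) = 9*(8/9)^2 - 16*(8/9) = -7.1111


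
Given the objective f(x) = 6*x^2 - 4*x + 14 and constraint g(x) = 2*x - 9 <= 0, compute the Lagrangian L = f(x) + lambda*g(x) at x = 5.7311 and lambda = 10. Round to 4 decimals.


Step 1: Evaluate f(x).
f(5.7311) = 6*5.7311^2 - 4*5.7311 + 14 = 188.1486
Step 2: Evaluate g(x).
g(5.7311) = 2*5.7311 - 9 = 2.4622
Step 3: Compute Lagrangian.
L = 188.1486 + 10*2.4622 = 212.7706


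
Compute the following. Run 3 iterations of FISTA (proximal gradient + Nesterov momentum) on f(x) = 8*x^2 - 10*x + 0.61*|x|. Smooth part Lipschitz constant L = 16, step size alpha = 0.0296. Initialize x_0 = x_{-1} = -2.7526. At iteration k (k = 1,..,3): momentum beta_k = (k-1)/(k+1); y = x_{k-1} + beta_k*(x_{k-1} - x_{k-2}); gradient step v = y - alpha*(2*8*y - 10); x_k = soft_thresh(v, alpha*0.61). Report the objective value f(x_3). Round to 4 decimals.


FISTA on f(x) = 8*x^2 - 10*x + 0.61*|x|
L = 16, alpha = 0.0296
Iteration 1: beta = 0.0, y = -2.7526 + 0.0*(-2.7526 + 2.7526) = -2.7526
  grad(y) = -54.0416, v = y - alpha*grad = -1.153
  prox(v) = soft_thresh(-1.153, 0.0181) = -1.1349
Iteration 2: beta = 0.3333, y = -1.1349 + 0.3333*(-1.1349 + 2.7526) = -0.5957
  grad(y) = -19.5309, v = y - alpha*grad = -0.0176
  prox(v) = soft_thresh(-0.0176, 0.0181) = 0.0
Iteration 3: beta = 0.5, y = 0.0 + 0.5*(0.0 + 1.1349) = 0.5675
  grad(y) = -0.9207, v = y - alpha*grad = 0.5947
  prox(v) = soft_thresh(0.5947, 0.0181) = 0.5767
f(x_3) = 8*0.5767^2 - 10*0.5767 + 0.61*|0.5767| = -2.7545


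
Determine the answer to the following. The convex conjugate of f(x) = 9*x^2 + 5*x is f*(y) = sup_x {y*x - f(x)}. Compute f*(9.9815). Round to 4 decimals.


f*(y) = sup_x {y*x - a*x^2 - b*x} = sup_x {(y-b)*x - a*x^2}
FOC: (y - b) - 2a*x = 0 => x* = (y - b)/(2a)
x* = (9.9815 - 5)/(2*9) = 0.2768
f*(9.9815) = (y-b)^2/(4a) = (9.9815 - 5)^2/(4*9)
= 24.8153/36 = 0.6893


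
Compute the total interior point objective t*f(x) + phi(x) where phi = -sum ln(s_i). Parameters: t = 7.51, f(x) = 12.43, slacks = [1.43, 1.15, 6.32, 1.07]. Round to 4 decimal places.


Step 1: Compute log-barrier.
ln values: [0.3577, 0.1398, 1.8437, 0.0677]
phi = -(0.3577 + 0.1398 + 1.8437 + 0.0677) = -2.4088
Step 2: Compute augmented objective.
t*f(x) = 7.51*12.43 = 93.3493
Total = 93.3493 - 2.4088 = 90.9405


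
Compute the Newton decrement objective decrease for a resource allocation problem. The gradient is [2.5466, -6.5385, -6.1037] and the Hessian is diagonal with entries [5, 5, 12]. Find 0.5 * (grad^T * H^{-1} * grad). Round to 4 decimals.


Step 1: H is diagonal, so H^(-1) * g = [0.5093, -1.3077, -0.5086].
Step 2: g^T H^(-1) g = sum_i g_i^2 / H_ii
  = (2.5466)^2/5 + (-6.5385)^2/5 + (-6.1037)^2/12
  = 1.297 + 8.5504 + 3.1046 = 12.952
Step 3: Objective decrease = 0.5 * g^T H^(-1) g = 6.476


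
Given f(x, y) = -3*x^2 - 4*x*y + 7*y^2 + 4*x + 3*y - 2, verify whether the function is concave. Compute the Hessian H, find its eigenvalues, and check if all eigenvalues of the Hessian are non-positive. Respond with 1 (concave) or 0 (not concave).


The Hessian of f(x,y) = -3*x^2 - 4*x*y + 7*y^2 + 4*x + 3*y - 2 is:
H = [[-6, -4], [-4, 14]]
Trace = -6 + 14 = 8
Determinant = -6*14 - (-4)^2 = -100
Discriminant = (8)^2 - 4*-100 = 464.0
Eigenvalues: lambda_1 = -6.7703, lambda_2 = 14.7703
The function is not concave.

0


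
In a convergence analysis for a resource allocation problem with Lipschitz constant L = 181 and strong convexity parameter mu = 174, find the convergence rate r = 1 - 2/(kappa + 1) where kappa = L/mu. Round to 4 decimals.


Step 1: Compute the condition number.
kappa = L/mu = 181/174 = 1.0402
Step 2: Compute the convergence rate.
r = 1 - 2/(kappa + 1) = 1 - 2*mu/(L + mu) = (L - mu)/(L + mu) = 7/355 = 0.0197


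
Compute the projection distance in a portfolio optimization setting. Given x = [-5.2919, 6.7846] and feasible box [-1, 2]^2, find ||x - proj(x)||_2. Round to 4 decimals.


Project each component onto [-1, 2].
clip(-5.2919) = -1.0, clip(6.7846) = 2.0
Projection = [-1.0, 2.0]
Squared diffs: [18.4204, 22.8924]
Distance = sqrt(41.3128) = 6.4275


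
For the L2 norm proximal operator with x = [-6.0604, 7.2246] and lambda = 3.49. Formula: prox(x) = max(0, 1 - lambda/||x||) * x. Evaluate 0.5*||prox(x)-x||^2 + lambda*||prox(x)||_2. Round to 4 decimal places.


Step 1: Compute ||x||.
||x|| = 9.4299
Step 2: Compute scaling factor.
scale = max(0, 1 - 3.49/9.4299) = 0.6299
Step 3: prox(x) = [-3.8175, 4.5508]
||prox(x)|| = 5.9399
Step 4: Proximal objective.
0.5*||prox-x||^2 = 6.0901
lambda*||prox|| = 20.7303
Total = 26.8204


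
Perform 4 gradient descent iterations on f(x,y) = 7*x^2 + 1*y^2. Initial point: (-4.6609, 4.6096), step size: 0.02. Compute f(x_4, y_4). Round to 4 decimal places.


Gradient descent on f(x,y) = 7*x^2 + 1*y^2.
Starting point: (-4.6609, 4.6096), alpha = 0.02
Step 1: grad_x = 2*7*-4.6609 = -65.2526, grad_y = 2*1*4.6096 = 9.2192
  x_1 = -4.6609 - 0.02*-65.2526 = -3.3558
  y_1 = 4.6096 - 0.02*9.2192 = 4.4252
Step 2: grad_x = 2*7*-3.3558 = -46.9819, grad_y = 2*1*4.4252 = 8.8504
  x_2 = -3.3558 - 0.02*-46.9819 = -2.4162
  y_2 = 4.4252 - 0.02*8.8504 = 4.2482
Step 3: grad_x = 2*7*-2.4162 = -33.8269, grad_y = 2*1*4.2482 = 8.4964
  x_3 = -2.4162 - 0.02*-33.8269 = -1.7397
  y_3 = 4.2482 - 0.02*8.4964 = 4.0783
Step 4: grad_x = 2*7*-1.7397 = -24.3554, grad_y = 2*1*4.0783 = 8.1566
  x_4 = -1.7397 - 0.02*-24.3554 = -1.2526
  y_4 = 4.0783 - 0.02*8.1566 = 3.9151
f(-1.2526, 3.9151) = 7*(-1.2526)^2 + 1*3.9151^2 = 26.3108


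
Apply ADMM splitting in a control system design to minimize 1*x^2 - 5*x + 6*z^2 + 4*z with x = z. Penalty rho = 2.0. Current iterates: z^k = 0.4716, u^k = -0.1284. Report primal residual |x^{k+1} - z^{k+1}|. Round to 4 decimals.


ADMM iteration with rho = 2.0, z^k = 0.4716, u^k = -0.1284
Step 1: x-update.
Minimize 1*x^2 - 5*x + (2.0/2)*(x - 0.4716 - 0.1284)^2
FOC: (2*1 + 2.0)*x = 5 + 2.0*(0.4716 + 0.1284)
x^{k+1} = 1.55
Step 2: z-update.
Minimize 6*z^2 + 4*z + (2.0/2)*(1.55 - z - 0.1284)^2
FOC: (2*6 + 2.0)*z = -4 + 2.0*(1.55 - 0.1284)
z^{k+1} = -0.0826
Step 3: u-update.
u^{k+1} = -0.1284 + 1.55 + 0.0826 = 1.5042
Step 4: Primal residual = |1.55 + 0.0826| = 1.6326


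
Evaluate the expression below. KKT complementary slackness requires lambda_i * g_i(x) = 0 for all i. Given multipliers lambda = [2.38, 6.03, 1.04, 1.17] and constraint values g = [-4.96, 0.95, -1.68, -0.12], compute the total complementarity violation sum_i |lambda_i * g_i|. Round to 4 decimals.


KKT complementary slackness check:
lambda_1 * g_1 = 2.38 * -4.96 = -11.8048
lambda_2 * g_2 = 6.03 * 0.95 = 5.7285
lambda_3 * g_3 = 1.04 * -1.68 = -1.7472
lambda_4 * g_4 = 1.17 * -0.12 = -0.1404
Total violation = 11.8048 + 5.7285 + 1.7472 + 0.1404 = 19.4209


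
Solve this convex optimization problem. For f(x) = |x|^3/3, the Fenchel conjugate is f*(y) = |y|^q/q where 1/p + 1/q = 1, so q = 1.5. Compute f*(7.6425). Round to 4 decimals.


The conjugate exponent q satisfies 1/p + 1/q = 1.
p = 3, so q = 3/(3 - 1) = 1.5
|y|^q = 7.6425^1.5 = 21.1277
f*(7.6425) = 21.1277 / 1.5 = 14.0852


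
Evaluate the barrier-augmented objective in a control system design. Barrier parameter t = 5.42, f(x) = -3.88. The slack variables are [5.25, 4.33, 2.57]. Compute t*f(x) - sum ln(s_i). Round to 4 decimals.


Step 1: Compute log-barrier.
ln values: [1.6582, 1.4656, 0.9439]
phi = -(1.6582 + 1.4656 + 0.9439) = -4.0677
Step 2: Compute augmented objective.
t*f(x) = 5.42*-3.88 = -21.0296
Total = -21.0296 - 4.0677 = -25.0973


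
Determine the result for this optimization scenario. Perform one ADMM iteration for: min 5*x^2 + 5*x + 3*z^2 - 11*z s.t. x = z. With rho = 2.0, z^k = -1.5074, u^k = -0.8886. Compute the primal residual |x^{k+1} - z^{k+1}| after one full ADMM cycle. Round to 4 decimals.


ADMM iteration with rho = 2.0, z^k = -1.5074, u^k = -0.8886
Step 1: x-update.
Minimize 5*x^2 + 5*x + (2.0/2)*(x + 1.5074 - 0.8886)^2
FOC: (2*5 + 2.0)*x = -5 + 2.0*(-1.5074 + 0.8886)
x^{k+1} = -0.5198
Step 2: z-update.
Minimize 3*z^2 - 11*z + (2.0/2)*(-0.5198 - z - 0.8886)^2
FOC: (2*3 + 2.0)*z = 11 + 2.0*(-0.5198 - 0.8886)
z^{k+1} = 1.0229
Step 3: u-update.
u^{k+1} = -0.8886 - 0.5198 - 1.0229 = -2.4313
Step 4: Primal residual = |-0.5198 - 1.0229| = 1.5427


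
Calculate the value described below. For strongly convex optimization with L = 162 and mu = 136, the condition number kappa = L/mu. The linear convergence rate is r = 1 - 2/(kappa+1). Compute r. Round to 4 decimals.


Step 1: Compute the condition number.
kappa = L/mu = 162/136 = 1.1912
Step 2: Compute the convergence rate.
r = 1 - 2/(kappa + 1) = 1 - 2*mu/(L + mu) = (L - mu)/(L + mu) = 26/298 = 0.0872


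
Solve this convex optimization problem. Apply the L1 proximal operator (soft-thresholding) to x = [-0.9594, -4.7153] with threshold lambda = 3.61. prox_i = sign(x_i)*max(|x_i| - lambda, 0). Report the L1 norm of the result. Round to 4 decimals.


Soft-thresholding with lambda = 3.61:
prox(-0.9594) = sign(-0.9594)*max(|-0.9594| - 3.61, 0) = 0.0
prox(-4.7153) = sign(-4.7153)*max(|-4.7153| - 3.61, 0) = -1.1053
prox(x) = [0.0, -1.1053]
||prox(x)||_1 = 0.0 + 1.1053 = 1.1053


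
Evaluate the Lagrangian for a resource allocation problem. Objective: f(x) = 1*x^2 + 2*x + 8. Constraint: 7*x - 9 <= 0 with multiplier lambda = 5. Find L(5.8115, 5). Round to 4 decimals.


Step 1: Evaluate f(x).
f(5.8115) = 1*5.8115^2 + 2*5.8115 + 8 = 53.3965
Step 2: Evaluate g(x).
g(5.8115) = 7*5.8115 - 9 = 31.6805
Step 3: Compute Lagrangian.
L = 53.3965 + 5*31.6805 = 211.799


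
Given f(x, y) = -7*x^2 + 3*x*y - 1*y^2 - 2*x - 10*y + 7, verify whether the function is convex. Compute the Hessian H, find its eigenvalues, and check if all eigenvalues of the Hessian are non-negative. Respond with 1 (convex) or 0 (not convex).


The Hessian of f(x,y) = -7*x^2 + 3*x*y - 1*y^2 - 2*x - 10*y + 7 is:
H = [[-14, 3], [3, -2]]
Trace = -14 - 2 = -16
Determinant = -14*-2 - (3)^2 = 19
Discriminant = (-16)^2 - 4*19 = 180.0
Eigenvalues: lambda_1 = -14.7082, lambda_2 = -1.2918
The function is not convex.

0


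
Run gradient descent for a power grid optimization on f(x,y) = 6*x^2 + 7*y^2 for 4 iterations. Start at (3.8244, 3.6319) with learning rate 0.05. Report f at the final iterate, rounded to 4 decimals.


Gradient descent on f(x,y) = 6*x^2 + 7*y^2.
Starting point: (3.8244, 3.6319), alpha = 0.05
Step 1: grad_x = 2*6*3.8244 = 45.8928, grad_y = 2*7*3.6319 = 50.8466
  x_1 = 3.8244 - 0.05*45.8928 = 1.5298
  y_1 = 3.6319 - 0.05*50.8466 = 1.0896
Step 2: grad_x = 2*6*1.5298 = 18.3571, grad_y = 2*7*1.0896 = 15.254
  x_2 = 1.5298 - 0.05*18.3571 = 0.6119
  y_2 = 1.0896 - 0.05*15.254 = 0.3269
Step 3: grad_x = 2*6*0.6119 = 7.3428, grad_y = 2*7*0.3269 = 4.5762
  x_3 = 0.6119 - 0.05*7.3428 = 0.2448
  y_3 = 0.3269 - 0.05*4.5762 = 0.0981
Step 4: grad_x = 2*6*0.2448 = 2.9371, grad_y = 2*7*0.0981 = 1.3729
  x_4 = 0.2448 - 0.05*2.9371 = 0.0979
  y_4 = 0.0981 - 0.05*1.3729 = 0.0294
f(0.0979, 0.0294) = 6*0.0979^2 + 7*0.0294^2 = 0.0636


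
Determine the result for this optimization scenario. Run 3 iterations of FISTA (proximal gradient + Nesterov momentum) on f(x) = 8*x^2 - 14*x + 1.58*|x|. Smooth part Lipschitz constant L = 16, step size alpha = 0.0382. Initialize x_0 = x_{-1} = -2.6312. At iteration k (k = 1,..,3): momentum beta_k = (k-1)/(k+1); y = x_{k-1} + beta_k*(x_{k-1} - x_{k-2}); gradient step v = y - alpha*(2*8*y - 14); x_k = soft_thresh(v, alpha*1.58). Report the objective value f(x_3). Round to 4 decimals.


FISTA on f(x) = 8*x^2 - 14*x + 1.58*|x|
L = 16, alpha = 0.0382
Iteration 1: beta = 0.0, y = -2.6312 + 0.0*(-2.6312 + 2.6312) = -2.6312
  grad(y) = -56.0992, v = y - alpha*grad = -0.4882
  prox(v) = soft_thresh(-0.4882, 0.0604) = -0.4279
Iteration 2: beta = 0.3333, y = -0.4279 + 0.3333*(-0.4279 + 2.6312) = 0.3066
  grad(y) = -9.0945, v = y - alpha*grad = 0.654
  prox(v) = soft_thresh(0.654, 0.0604) = 0.5936
Iteration 3: beta = 0.5, y = 0.5936 + 0.5*(0.5936 + 0.4279) = 1.1044
  grad(y) = 3.6704, v = y - alpha*grad = 0.9642
  prox(v) = soft_thresh(0.9642, 0.0604) = 0.9038
f(x_3) = 8*0.9038^2 - 14*0.9038 + 1.58*|0.9038| = -4.6903


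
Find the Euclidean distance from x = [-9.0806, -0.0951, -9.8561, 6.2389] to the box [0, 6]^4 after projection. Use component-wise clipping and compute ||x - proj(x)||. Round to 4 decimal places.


Project each component onto [0, 6].
clip(-9.0806) = 0.0, clip(-0.0951) = 0.0, clip(-9.8561) = 0.0, clip(6.2389) = 6.0
Projection = [0.0, 0.0, 0.0, 6.0]
Squared diffs: [82.4573, 0.009, 97.1427, 0.0571]
Distance = sqrt(179.6661) = 13.404


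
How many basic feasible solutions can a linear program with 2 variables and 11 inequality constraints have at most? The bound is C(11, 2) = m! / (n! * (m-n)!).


Each vertex corresponds to some choice of n active constraints out of m, so the number of vertices is at most C(m, n) = m! / (n!(m-n)!).
m = 11, n = 2
Numerator: 11 * 10
Denominator: 2! = 2
C(11, 2) = 55


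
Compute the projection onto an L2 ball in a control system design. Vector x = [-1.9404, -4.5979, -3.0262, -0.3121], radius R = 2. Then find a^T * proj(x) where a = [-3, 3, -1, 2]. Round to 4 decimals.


Step 1: Compute ||x|| (intermediates to 6 decimals).
||x|| = sqrt((-1.9404)^2 + (-4.5979)^2 + (-3.0262)^2 + (-0.3121)^2) = 5.844752
Step 2: Project.
Since ||x|| > R, scale = R/||x|| = 2/5.844752 = 0.342187, proj(x) = scale * x
proj(x) = [-0.66398, -1.573342, -1.035526, -0.106797]
Step 3: Dot product.
a^T * proj(x) = -3*(-0.66398) + 3*(-1.573342) - 1*(-1.035526) + 2*(-0.106797) = -1.9062


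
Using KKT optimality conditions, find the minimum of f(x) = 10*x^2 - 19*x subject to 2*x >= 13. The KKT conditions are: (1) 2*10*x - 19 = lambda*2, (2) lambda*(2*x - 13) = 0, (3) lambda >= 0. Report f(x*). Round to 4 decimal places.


Step 1: Try lambda = 0 (constraint inactive).
x_unc = 19/(2*10) = 0.95
Check: 2*0.95 = 1.9 < 13 -- violated!
Step 2: Constraint must be active: 2*x = 13
x* = 13/2 = 6.5
lambda = (2*10*6.5 - 19)/2 = 55.5
Step 3: Compute optimal value.
f(x*) = 10*6.5^2 - 19*6.5 = 299.0


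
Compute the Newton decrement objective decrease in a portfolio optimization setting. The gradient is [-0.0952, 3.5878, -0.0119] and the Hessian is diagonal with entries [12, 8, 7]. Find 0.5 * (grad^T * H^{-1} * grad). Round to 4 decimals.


Step 1: H is diagonal, so H^(-1) * g = [-0.0079, 0.4485, -0.0017].
Step 2: g^T H^(-1) g = sum_i g_i^2 / H_ii
  = (-0.0952)^2/12 + (3.5878)^2/8 + (-0.0119)^2/7
  = 0.0008 + 1.609 + 0.0 = 1.6098
Step 3: Objective decrease = 0.5 * g^T H^(-1) g = 0.8049


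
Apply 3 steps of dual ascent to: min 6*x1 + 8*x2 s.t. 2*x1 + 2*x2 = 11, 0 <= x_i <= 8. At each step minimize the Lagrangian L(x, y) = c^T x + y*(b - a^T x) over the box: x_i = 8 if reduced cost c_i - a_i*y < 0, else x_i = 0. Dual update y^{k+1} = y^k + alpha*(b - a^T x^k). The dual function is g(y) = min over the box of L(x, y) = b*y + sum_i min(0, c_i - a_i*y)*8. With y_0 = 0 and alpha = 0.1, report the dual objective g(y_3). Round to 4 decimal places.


Dual ascent for LP: min 6*x1 + 8*x2, 2*x1 + 2*x2 = 11, 0 <= x_i <= 8
Step 1: y^k = 0.0, reduced costs: (6.0, 8.0)
  x^k = (0.0, 0.0), subgradient = b - a^T x = 11.0
  y^{k+1} = 0.0 + 0.1*11.0 = 1.1
Step 2: y^k = 1.1, reduced costs: (3.8, 5.8)
  x^k = (0.0, 0.0), subgradient = b - a^T x = 11.0
  y^{k+1} = 1.1 + 0.1*11.0 = 2.2
Step 3: y^k = 2.2, reduced costs: (1.6, 3.6)
  x^k = (0.0, 0.0), subgradient = b - a^T x = 11.0
  y^{k+1} = 2.2 + 0.1*11.0 = 3.3
Dual objective at y_3 = 3.3: reduced costs (-0.6, 1.4), box minimizer x = (8.0, 0.0)
g(y_3) = b*y + (c1 - a1*y)*x1 + (c2 - a2*y)*x2 = 11*3.3 + (-0.6)*8.0 + 1.4*0.0 = 36.3 - 4.8 + 0.0 = 31.5


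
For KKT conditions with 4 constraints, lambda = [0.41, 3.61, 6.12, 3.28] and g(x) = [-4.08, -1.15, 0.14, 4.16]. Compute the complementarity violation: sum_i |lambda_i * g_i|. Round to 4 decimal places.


KKT complementary slackness check:
lambda_1 * g_1 = 0.41 * -4.08 = -1.6728
lambda_2 * g_2 = 3.61 * -1.15 = -4.1515
lambda_3 * g_3 = 6.12 * 0.14 = 0.8568
lambda_4 * g_4 = 3.28 * 4.16 = 13.6448
Total violation = 1.6728 + 4.1515 + 0.8568 + 13.6448 = 20.3259


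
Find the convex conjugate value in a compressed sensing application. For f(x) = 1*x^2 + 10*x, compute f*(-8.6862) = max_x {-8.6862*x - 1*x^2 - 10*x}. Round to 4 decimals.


f*(y) = sup_x {y*x - a*x^2 - b*x} = sup_x {(y-b)*x - a*x^2}
FOC: (y - b) - 2a*x = 0 => x* = (y - b)/(2a)
x* = (-8.6862 - 10)/(2*1) = -9.3431
f*(-8.6862) = (y-b)^2/(4a) = (-8.6862 - 10)^2/(4*1)
= 349.1741/4 = 87.2935


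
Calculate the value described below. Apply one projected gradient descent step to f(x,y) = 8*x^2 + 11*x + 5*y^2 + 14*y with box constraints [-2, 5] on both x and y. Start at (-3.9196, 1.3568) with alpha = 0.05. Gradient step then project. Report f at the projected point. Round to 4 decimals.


Step 1: Compute gradient at (-3.9196, 1.3568).
grad_x = 2*8*-3.9196 + 11 = -51.7136
grad_y = 2*5*1.3568 + 14 = 27.568
Step 2: Gradient step.
x_raw = -3.9196 - 0.05*-51.7136 = -1.3339
y_raw = 1.3568 - 0.05*27.568 = -0.0216
Step 3: Project onto [-2, 5].
x_proj = clip(-1.3339) = -1.3339
y_proj = clip(-0.0216) = -0.0216
Step 4: Evaluate f.
f(-1.3339, -0.0216) = -0.7384


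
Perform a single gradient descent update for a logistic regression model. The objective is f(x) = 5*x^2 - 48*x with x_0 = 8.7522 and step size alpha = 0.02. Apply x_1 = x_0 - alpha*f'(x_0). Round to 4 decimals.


We compute the gradient at x_0 and apply the update.
f'(x) = 10*x - 48
f'(8.7522) = 10*8.7522 - 48 = 39.522
x_1 = 8.7522 - 0.02*39.522 = 7.9618


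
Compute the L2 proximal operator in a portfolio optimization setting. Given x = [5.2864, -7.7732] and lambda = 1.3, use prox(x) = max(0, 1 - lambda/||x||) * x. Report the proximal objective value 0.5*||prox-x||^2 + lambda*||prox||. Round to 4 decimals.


Step 1: Compute ||x||.
||x|| = 9.4005
Step 2: Compute scaling factor.
scale = max(0, 1 - 1.3/9.4005) = 0.8617
Step 3: prox(x) = [4.5553, -6.6982]
||prox(x)|| = 8.1005
Step 4: Proximal objective.
0.5*||prox-x||^2 = 0.845
lambda*||prox|| = 10.5307
Total = 11.3756


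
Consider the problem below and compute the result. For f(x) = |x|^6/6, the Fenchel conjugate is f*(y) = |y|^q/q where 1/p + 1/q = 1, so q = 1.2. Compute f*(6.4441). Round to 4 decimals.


The conjugate exponent q satisfies 1/p + 1/q = 1.
p = 6, so q = 6/(6 - 1) = 1.2
|y|^q = 6.4441^1.2 = 9.3539
f*(6.4441) = 9.3539 / 1.2 = 7.795


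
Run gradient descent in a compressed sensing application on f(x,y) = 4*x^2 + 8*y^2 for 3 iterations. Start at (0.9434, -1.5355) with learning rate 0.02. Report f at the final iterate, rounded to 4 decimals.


Gradient descent on f(x,y) = 4*x^2 + 8*y^2.
Starting point: (0.9434, -1.5355), alpha = 0.02
Step 1: grad_x = 2*4*0.9434 = 7.5472, grad_y = 2*8*-1.5355 = -24.568
  x_1 = 0.9434 - 0.02*7.5472 = 0.7925
  y_1 = -1.5355 - 0.02*-24.568 = -1.0441
Step 2: grad_x = 2*4*0.7925 = 6.3396, grad_y = 2*8*-1.0441 = -16.7062
  x_2 = 0.7925 - 0.02*6.3396 = 0.6657
  y_2 = -1.0441 - 0.02*-16.7062 = -0.71
Step 3: grad_x = 2*4*0.6657 = 5.3253, grad_y = 2*8*-0.71 = -11.3602
  x_3 = 0.6657 - 0.02*5.3253 = 0.5592
  y_3 = -0.71 - 0.02*-11.3602 = -0.4828
f(0.5592, -0.4828) = 4*0.5592^2 + 8*(-0.4828)^2 = 3.1155


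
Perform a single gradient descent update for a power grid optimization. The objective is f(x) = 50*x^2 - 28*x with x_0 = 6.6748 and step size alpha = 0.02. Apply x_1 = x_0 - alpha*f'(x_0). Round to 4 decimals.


We compute the gradient at x_0 and apply the update.
f'(x) = 100*x - 28
f'(6.6748) = 100*6.6748 - 28 = 639.48
x_1 = 6.6748 - 0.02*639.48 = -6.1148


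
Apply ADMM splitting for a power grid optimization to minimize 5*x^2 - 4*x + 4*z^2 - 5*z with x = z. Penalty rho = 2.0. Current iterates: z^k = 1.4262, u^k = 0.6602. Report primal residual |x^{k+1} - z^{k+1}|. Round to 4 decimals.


ADMM iteration with rho = 2.0, z^k = 1.4262, u^k = 0.6602
Step 1: x-update.
Minimize 5*x^2 - 4*x + (2.0/2)*(x - 1.4262 + 0.6602)^2
FOC: (2*5 + 2.0)*x = 4 + 2.0*(1.4262 - 0.6602)
x^{k+1} = 0.461
Step 2: z-update.
Minimize 4*z^2 - 5*z + (2.0/2)*(0.461 - z + 0.6602)^2
FOC: (2*4 + 2.0)*z = 5 + 2.0*(0.461 + 0.6602)
z^{k+1} = 0.7242
Step 3: u-update.
u^{k+1} = 0.6602 + 0.461 - 0.7242 = 0.397
Step 4: Primal residual = |0.461 - 0.7242| = 0.2632


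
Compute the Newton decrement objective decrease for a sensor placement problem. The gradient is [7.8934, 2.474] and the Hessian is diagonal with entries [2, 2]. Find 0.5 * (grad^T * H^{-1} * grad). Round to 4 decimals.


Step 1: H is diagonal, so H^(-1) * g = [3.9467, 1.237].
Step 2: g^T H^(-1) g = sum_i g_i^2 / H_ii
  = (7.8934)^2/2 + (2.474)^2/2
  = 31.1529 + 3.0603 = 34.2132
Step 3: Objective decrease = 0.5 * g^T H^(-1) g = 17.1066


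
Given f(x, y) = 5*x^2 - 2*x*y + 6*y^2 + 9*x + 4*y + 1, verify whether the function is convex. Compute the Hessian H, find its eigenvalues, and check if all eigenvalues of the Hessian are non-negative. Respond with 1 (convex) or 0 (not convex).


The Hessian of f(x,y) = 5*x^2 - 2*x*y + 6*y^2 + 9*x + 4*y + 1 is:
H = [[10, -2], [-2, 12]]
Trace = 10 + 12 = 22
Determinant = 10*12 - (-2)^2 = 116
Discriminant = (22)^2 - 4*116 = 20.0
Eigenvalues: lambda_1 = 8.7639, lambda_2 = 13.2361
The function is convex.

1


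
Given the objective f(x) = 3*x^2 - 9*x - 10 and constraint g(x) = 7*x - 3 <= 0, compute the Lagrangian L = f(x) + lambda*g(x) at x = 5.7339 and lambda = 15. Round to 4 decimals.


Step 1: Evaluate f(x).
f(5.7339) = 3*5.7339^2 - 9*5.7339 - 10 = 37.0277
Step 2: Evaluate g(x).
g(5.7339) = 7*5.7339 - 3 = 37.1373
Step 3: Compute Lagrangian.
L = 37.0277 + 15*37.1373 = 594.0872


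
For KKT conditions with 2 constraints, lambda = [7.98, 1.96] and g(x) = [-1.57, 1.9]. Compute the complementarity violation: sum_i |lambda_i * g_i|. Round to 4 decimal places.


KKT complementary slackness check:
lambda_1 * g_1 = 7.98 * -1.57 = -12.5286
lambda_2 * g_2 = 1.96 * 1.9 = 3.724
Total violation = 12.5286 + 3.724 = 16.2526


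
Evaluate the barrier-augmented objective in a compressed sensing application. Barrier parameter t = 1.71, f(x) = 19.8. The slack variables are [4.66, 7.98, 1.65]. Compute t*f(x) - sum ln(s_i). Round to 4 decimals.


Step 1: Compute log-barrier.
ln values: [1.539, 2.0769, 0.5008]
phi = -(1.539 + 2.0769 + 0.5008) = -4.1167
Step 2: Compute augmented objective.
t*f(x) = 1.71*19.8 = 33.858
Total = 33.858 - 4.1167 = 29.7413


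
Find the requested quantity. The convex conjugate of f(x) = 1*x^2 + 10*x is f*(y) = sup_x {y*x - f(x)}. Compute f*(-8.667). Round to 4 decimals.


f*(y) = sup_x {y*x - a*x^2 - b*x} = sup_x {(y-b)*x - a*x^2}
FOC: (y - b) - 2a*x = 0 => x* = (y - b)/(2a)
x* = (-8.667 - 10)/(2*1) = -9.3335
f*(-8.667) = (y-b)^2/(4a) = (-8.667 - 10)^2/(4*1)
= 348.4569/4 = 87.1142


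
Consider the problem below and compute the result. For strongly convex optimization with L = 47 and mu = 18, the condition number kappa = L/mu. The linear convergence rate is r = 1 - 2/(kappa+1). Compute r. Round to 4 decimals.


Step 1: Compute the condition number.
kappa = L/mu = 47/18 = 2.6111
Step 2: Compute the convergence rate.
r = 1 - 2/(kappa + 1) = 1 - 2*mu/(L + mu) = (L - mu)/(L + mu) = 29/65 = 0.4462


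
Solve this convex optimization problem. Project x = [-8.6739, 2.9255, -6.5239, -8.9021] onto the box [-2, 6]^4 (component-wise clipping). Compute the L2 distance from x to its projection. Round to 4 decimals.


Project each component onto [-2, 6].
clip(-8.6739) = -2.0, clip(2.9255) = 2.9255, clip(-6.5239) = -2.0, clip(-8.9021) = -2.0
Projection = [-2.0, 2.9255, -2.0, -2.0]
Squared diffs: [44.5409, 0.0, 20.4657, 47.639]
Distance = sqrt(112.6456) = 10.6135


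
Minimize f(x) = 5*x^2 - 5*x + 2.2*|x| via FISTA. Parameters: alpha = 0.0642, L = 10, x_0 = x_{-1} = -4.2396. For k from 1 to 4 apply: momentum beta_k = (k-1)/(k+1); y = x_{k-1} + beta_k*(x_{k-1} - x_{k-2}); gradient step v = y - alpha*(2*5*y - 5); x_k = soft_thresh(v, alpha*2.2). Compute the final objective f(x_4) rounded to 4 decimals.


FISTA on f(x) = 5*x^2 - 5*x + 2.2*|x|
L = 10, alpha = 0.0642
Iteration 1: beta = 0.0, y = -4.2396 + 0.0*(-4.2396 + 4.2396) = -4.2396
  grad(y) = -47.396, v = y - alpha*grad = -1.1968
  prox(v) = soft_thresh(-1.1968, 0.1412) = -1.0555
Iteration 2: beta = 0.3333, y = -1.0555 + 0.3333*(-1.0555 + 4.2396) = 0.0058
  grad(y) = -4.9418, v = y - alpha*grad = 0.3231
  prox(v) = soft_thresh(0.3231, 0.1412) = 0.1818
Iteration 3: beta = 0.5, y = 0.1818 + 0.5*(0.1818 + 1.0555) = 0.8005
  grad(y) = 3.0053, v = y - alpha*grad = 0.6076
  prox(v) = soft_thresh(0.6076, 0.1412) = 0.4664
Iteration 4: beta = 0.6, y = 0.4664 + 0.6*(0.4664 - 0.1818) = 0.6371
  grad(y) = 1.3706, v = y - alpha*grad = 0.5491
  prox(v) = soft_thresh(0.5491, 0.1412) = 0.4078
f(x_4) = 5*0.4078^2 - 5*0.4078 + 2.2*|0.4078| = -0.3103


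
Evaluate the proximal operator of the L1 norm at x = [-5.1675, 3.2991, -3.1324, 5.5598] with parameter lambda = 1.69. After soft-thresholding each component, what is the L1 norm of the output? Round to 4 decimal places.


Soft-thresholding with lambda = 1.69:
prox(-5.1675) = sign(-5.1675)*max(|-5.1675| - 1.69, 0) = -3.4775
prox(3.2991) = sign(3.2991)*max(|3.2991| - 1.69, 0) = 1.6091
prox(-3.1324) = sign(-3.1324)*max(|-3.1324| - 1.69, 0) = -1.4424
prox(5.5598) = sign(5.5598)*max(|5.5598| - 1.69, 0) = 3.8698
prox(x) = [-3.4775, 1.6091, -1.4424, 3.8698]
||prox(x)||_1 = 3.4775 + 1.6091 + 1.4424 + 3.8698 = 10.3988


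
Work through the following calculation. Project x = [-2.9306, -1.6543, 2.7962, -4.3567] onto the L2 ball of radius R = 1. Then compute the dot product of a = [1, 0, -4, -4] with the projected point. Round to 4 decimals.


Step 1: Compute ||x|| (intermediates to 6 decimals).
||x|| = sqrt((-2.9306)^2 + (-1.6543)^2 + 2.7962^2 + (-4.3567)^2) = 6.17452
Step 2: Project.
Since ||x|| > R, scale = R/||x|| = 1/6.17452 = 0.161956, proj(x) = scale * x
proj(x) = [-0.474628, -0.267924, 0.452861, -0.705594]
Step 3: Dot product.
a^T * proj(x) = 1*(-0.474628) + 0*(-0.267924) - 4*0.452861 - 4*(-0.705594) = 0.5363


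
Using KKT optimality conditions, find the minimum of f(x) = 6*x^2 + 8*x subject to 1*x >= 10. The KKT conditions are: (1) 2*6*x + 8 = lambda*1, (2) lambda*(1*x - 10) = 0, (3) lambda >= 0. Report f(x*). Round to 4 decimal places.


Step 1: Try lambda = 0 (constraint inactive).
x_unc = -8/(2*6) = -0.6667
Check: 1*-0.6667 = -0.6667 < 10 -- violated!
Step 2: Constraint must be active: 1*x = 10
x* = 10/1 = 10.0
lambda = (2*6*10.0 + 8)/1 = 128.0
Step 3: Compute optimal value.
f(x*) = 6*10.0^2 + 8*10.0 = 680.0
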